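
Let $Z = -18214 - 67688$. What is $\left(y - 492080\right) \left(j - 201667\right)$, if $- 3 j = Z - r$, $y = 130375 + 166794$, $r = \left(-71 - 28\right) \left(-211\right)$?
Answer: $32368869770$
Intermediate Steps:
$Z = -85902$
$r = 20889$ ($r = \left(-99\right) \left(-211\right) = 20889$)
$y = 297169$
$j = 35597$ ($j = - \frac{-85902 - 20889}{3} = \left(- \frac{1}{3}\right) \left(-106791\right) = 35597$)
$\left(y - 492080\right) \left(j - 201667\right) = \left(297169 - 492080\right) \left(35597 - 201667\right) = \left(-194911\right) \left(-166070\right) = 32368869770$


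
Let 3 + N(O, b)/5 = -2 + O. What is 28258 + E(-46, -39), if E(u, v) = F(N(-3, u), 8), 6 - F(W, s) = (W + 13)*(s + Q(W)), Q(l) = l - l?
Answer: 28480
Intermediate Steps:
N(O, b) = -25 + 5*O (N(O, b) = -15 + 5*(-2 + O) = -15 + (-10 + 5*O) = -25 + 5*O)
Q(l) = 0
F(W, s) = 6 - s*(13 + W) (F(W, s) = 6 - (W + 13)*(s + 0) = 6 - (13 + W)*s = 6 - s*(13 + W))
E(u, v) = 222 (E(u, v) = 6 - 13*8 - 1*(-25 + 5*(-3))*8 = 6 - 104 - 1*(-25 - 15)*8 = 6 - 104 - 1*(-40)*8 = 6 - 104 + 320 = 222)
28258 + E(-46, -39) = 28258 + 222 = 28480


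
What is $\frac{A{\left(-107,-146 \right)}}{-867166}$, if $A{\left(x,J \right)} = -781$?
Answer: $\frac{781}{867166} \approx 0.00090063$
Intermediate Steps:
$\frac{A{\left(-107,-146 \right)}}{-867166} = - \frac{781}{-867166} = \left(-781\right) \left(- \frac{1}{867166}\right) = \frac{781}{867166}$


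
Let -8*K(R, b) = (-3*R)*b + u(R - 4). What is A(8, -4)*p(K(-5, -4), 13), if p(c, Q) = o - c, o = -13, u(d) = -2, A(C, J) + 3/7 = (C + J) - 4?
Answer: 249/28 ≈ 8.8929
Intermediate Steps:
A(C, J) = -31/7 + C + J (A(C, J) = -3/7 + ((C + J) - 4) = -3/7 + (-4 + C + J) = -31/7 + C + J)
K(R, b) = ¼ + 3*R*b/8 (K(R, b) = -((-3*R)*b - 2)/8 = -(-3*R*b - 2)/8 = -(-2 - 3*R*b)/8 = ¼ + 3*R*b/8)
p(c, Q) = -13 - c
A(8, -4)*p(K(-5, -4), 13) = (-31/7 + 8 - 4)*(-13 - (¼ + (3/8)*(-5)*(-4))) = -3*(-13 - (¼ + 15/2))/7 = -3*(-13 - 1*31/4)/7 = -3*(-13 - 31/4)/7 = -3/7*(-83/4) = 249/28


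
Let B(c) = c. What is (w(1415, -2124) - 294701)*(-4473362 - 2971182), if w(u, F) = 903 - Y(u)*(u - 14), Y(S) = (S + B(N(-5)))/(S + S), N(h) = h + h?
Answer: 620440762848928/283 ≈ 2.1924e+12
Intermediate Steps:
N(h) = 2*h
Y(S) = (-10 + S)/(2*S) (Y(S) = (S + 2*(-5))/(S + S) = (S - 10)/((2*S)) = (-10 + S)*(1/(2*S)) = (-10 + S)/(2*S))
w(u, F) = 903 - (-14 + u)*(-10 + u)/(2*u) (w(u, F) = 903 - (-10 + u)/(2*u)*(u - 14) = 903 - (-10 + u)/(2*u)*(-14 + u) = 903 - (-14 + u)*(-10 + u)/(2*u))
(w(1415, -2124) - 294701)*(-4473362 - 2971182) = ((915 - 70/1415 - 1/2*1415) - 294701)*(-4473362 - 2971182) = ((915 - 70*1/1415 - 1415/2) - 294701)*(-7444544) = ((915 - 14/283 - 1415/2) - 294701)*(-7444544) = (117417/566 - 294701)*(-7444544) = -166683349/566*(-7444544) = 620440762848928/283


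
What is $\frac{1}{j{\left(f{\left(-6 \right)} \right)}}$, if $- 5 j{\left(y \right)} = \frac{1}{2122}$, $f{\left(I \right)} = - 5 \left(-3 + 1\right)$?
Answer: $-10610$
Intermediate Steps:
$f{\left(I \right)} = 10$ ($f{\left(I \right)} = \left(-5\right) \left(-2\right) = 10$)
$j{\left(y \right)} = - \frac{1}{10610}$ ($j{\left(y \right)} = - \frac{1}{5 \cdot 2122} = \left(- \frac{1}{5}\right) \frac{1}{2122} = - \frac{1}{10610}$)
$\frac{1}{j{\left(f{\left(-6 \right)} \right)}} = \frac{1}{- \frac{1}{10610}} = -10610$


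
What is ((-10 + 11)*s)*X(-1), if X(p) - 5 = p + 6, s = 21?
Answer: 210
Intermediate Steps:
X(p) = 11 + p (X(p) = 5 + (p + 6) = 5 + (6 + p) = 11 + p)
((-10 + 11)*s)*X(-1) = ((-10 + 11)*21)*(11 - 1) = (1*21)*10 = 21*10 = 210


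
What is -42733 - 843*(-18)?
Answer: -27559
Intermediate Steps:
-42733 - 843*(-18) = -42733 + 15174 = -27559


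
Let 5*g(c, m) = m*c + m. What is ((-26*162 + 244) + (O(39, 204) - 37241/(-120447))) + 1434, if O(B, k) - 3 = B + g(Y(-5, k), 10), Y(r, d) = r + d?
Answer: -251937883/120447 ≈ -2091.7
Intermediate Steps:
Y(r, d) = d + r
g(c, m) = m/5 + c*m/5 (g(c, m) = (m*c + m)/5 = (c*m + m)/5 = (m + c*m)/5 = m/5 + c*m/5)
O(B, k) = -5 + B + 2*k (O(B, k) = 3 + (B + (⅕)*10*(1 + (k - 5))) = 3 + (B + (⅕)*10*(1 + (-5 + k))) = 3 + (B + (⅕)*10*(-4 + k)) = 3 + (B + (-8 + 2*k)) = 3 + (-8 + B + 2*k) = -5 + B + 2*k)
((-26*162 + 244) + (O(39, 204) - 37241/(-120447))) + 1434 = ((-26*162 + 244) + ((-5 + 39 + 2*204) - 37241/(-120447))) + 1434 = ((-4212 + 244) + ((-5 + 39 + 408) - 37241*(-1)/120447)) + 1434 = (-3968 + (442 - 1*(-37241/120447))) + 1434 = (-3968 + (442 + 37241/120447)) + 1434 = (-3968 + 53274815/120447) + 1434 = -424658881/120447 + 1434 = -251937883/120447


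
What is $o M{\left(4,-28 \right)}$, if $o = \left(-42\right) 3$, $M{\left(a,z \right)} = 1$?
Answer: $-126$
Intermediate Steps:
$o = -126$
$o M{\left(4,-28 \right)} = \left(-126\right) 1 = -126$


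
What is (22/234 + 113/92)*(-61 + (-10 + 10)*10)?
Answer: -868213/10764 ≈ -80.659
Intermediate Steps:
(22/234 + 113/92)*(-61 + (-10 + 10)*10) = (22*(1/234) + 113*(1/92))*(-61 + 0*10) = (11/117 + 113/92)*(-61 + 0) = (14233/10764)*(-61) = -868213/10764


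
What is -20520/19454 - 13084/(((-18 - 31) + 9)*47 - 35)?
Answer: 107620168/18627205 ≈ 5.7776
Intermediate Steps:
-20520/19454 - 13084/(((-18 - 31) + 9)*47 - 35) = -20520*1/19454 - 13084/((-49 + 9)*47 - 35) = -10260/9727 - 13084/(-40*47 - 35) = -10260/9727 - 13084/(-1880 - 35) = -10260/9727 - 13084/(-1915) = -10260/9727 - 13084*(-1/1915) = -10260/9727 + 13084/1915 = 107620168/18627205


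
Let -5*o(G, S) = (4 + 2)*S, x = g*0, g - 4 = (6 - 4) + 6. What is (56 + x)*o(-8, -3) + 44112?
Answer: 221568/5 ≈ 44314.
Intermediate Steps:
g = 12 (g = 4 + ((6 - 4) + 6) = 4 + (2 + 6) = 4 + 8 = 12)
x = 0 (x = 12*0 = 0)
o(G, S) = -6*S/5 (o(G, S) = -(4 + 2)*S/5 = -6*S/5)
(56 + x)*o(-8, -3) + 44112 = (56 + 0)*(-6/5*(-3)) + 44112 = 56*(18/5) + 44112 = 1008/5 + 44112 = 221568/5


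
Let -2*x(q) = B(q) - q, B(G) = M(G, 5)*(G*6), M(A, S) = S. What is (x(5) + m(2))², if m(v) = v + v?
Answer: 18769/4 ≈ 4692.3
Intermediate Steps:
B(G) = 30*G (B(G) = 5*(G*6) = 5*(6*G) = 30*G)
x(q) = -29*q/2 (x(q) = -(30*q - q)/2 = -29*q/2)
m(v) = 2*v
(x(5) + m(2))² = (-29/2*5 + 2*2)² = (-145/2 + 4)² = (-137/2)² = 18769/4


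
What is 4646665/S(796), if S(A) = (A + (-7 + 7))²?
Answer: 4646665/633616 ≈ 7.3336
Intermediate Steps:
S(A) = A² (S(A) = (A + 0)² = A²)
4646665/S(796) = 4646665/(796²) = 4646665/633616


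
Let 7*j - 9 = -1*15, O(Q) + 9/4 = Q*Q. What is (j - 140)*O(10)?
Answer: -192763/14 ≈ -13769.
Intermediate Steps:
O(Q) = -9/4 + Q**2 (O(Q) = -9/4 + Q*Q = -9/4 + Q**2)
j = -6/7 (j = 9/7 + (-1*15)/7 = 9/7 + (1/7)*(-15) = 9/7 - 15/7 = -6/7 ≈ -0.85714)
(j - 140)*O(10) = (-6/7 - 140)*(-9/4 + 10**2) = -986*(-9/4 + 100)/7 = -986/7*391/4 = -192763/14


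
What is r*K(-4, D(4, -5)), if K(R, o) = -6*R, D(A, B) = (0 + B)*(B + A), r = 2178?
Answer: 52272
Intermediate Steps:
D(A, B) = B*(A + B)
r*K(-4, D(4, -5)) = 2178*(-6*(-4)) = 2178*24 = 52272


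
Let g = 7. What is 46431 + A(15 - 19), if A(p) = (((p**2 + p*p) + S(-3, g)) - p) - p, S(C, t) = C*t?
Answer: 46450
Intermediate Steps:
A(p) = -21 - 2*p + 2*p**2 (A(p) = (((p**2 + p*p) - 3*7) - p) - p = (((p**2 + p**2) - 21) - p) - p = ((2*p**2 - 21) - p) - p = ((-21 + 2*p**2) - p) - p = (-21 - p + 2*p**2) - p = -21 - 2*p + 2*p**2)
46431 + A(15 - 19) = 46431 + (-21 - 2*(15 - 19) + 2*(15 - 19)**2) = 46431 + (-21 - 2*(-4) + 2*(-4)**2) = 46431 + (-21 + 8 + 2*16) = 46431 + (-21 + 8 + 32) = 46431 + 19 = 46450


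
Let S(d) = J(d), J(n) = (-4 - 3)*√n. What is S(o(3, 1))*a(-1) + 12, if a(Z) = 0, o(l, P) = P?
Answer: 12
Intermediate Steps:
J(n) = -7*√n
S(d) = -7*√d
S(o(3, 1))*a(-1) + 12 = -7*√1*0 + 12 = -7*1*0 + 12 = -7*0 + 12 = 0 + 12 = 12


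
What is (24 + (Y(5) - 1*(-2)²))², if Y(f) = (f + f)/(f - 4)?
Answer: 900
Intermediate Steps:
Y(f) = 2*f/(-4 + f) (Y(f) = (2*f)/(-4 + f) = 2*f/(-4 + f))
(24 + (Y(5) - 1*(-2)²))² = (24 + (2*5/(-4 + 5) - 1*(-2)²))² = (24 + (2*5/1 - 1*4))² = (24 + (2*5*1 - 4))² = (24 + (10 - 4))² = (24 + 6)² = 30² = 900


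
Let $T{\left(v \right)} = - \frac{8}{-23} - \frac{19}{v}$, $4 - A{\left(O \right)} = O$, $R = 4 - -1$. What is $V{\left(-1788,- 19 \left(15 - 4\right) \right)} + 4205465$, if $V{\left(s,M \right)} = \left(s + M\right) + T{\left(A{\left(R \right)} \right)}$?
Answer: $\frac{96680209}{23} \approx 4.2035 \cdot 10^{6}$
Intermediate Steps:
$R = 5$ ($R = 4 + 1 = 5$)
$A{\left(O \right)} = 4 - O$
$T{\left(v \right)} = \frac{8}{23} - \frac{19}{v}$ ($T{\left(v \right)} = \left(-8\right) \left(- \frac{1}{23}\right) - \frac{19}{v} = \frac{8}{23} - \frac{19}{v}$)
$V{\left(s,M \right)} = \frac{445}{23} + M + s$ ($V{\left(s,M \right)} = \left(s + M\right) - \left(- \frac{8}{23} + \frac{19}{4 - 5}\right) = \left(M + s\right) - \left(- \frac{8}{23} + \frac{19}{4 - 5}\right) = \left(M + s\right) - \left(- \frac{8}{23} + \frac{19}{-1}\right) = \left(M + s\right) + \left(\frac{8}{23} - -19\right) = \left(M + s\right) + \left(\frac{8}{23} + 19\right) = \left(M + s\right) + \frac{445}{23} = \frac{445}{23} + M + s$)
$V{\left(-1788,- 19 \left(15 - 4\right) \right)} + 4205465 = \left(\frac{445}{23} - 19 \left(15 - 4\right) - 1788\right) + 4205465 = \left(\frac{445}{23} - 209 - 1788\right) + 4205465 = - \frac{45486}{23} + 4205465 = \frac{96680209}{23}$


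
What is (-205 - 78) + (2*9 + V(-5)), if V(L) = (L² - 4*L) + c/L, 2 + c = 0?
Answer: -1098/5 ≈ -219.60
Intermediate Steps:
c = -2 (c = -2 + 0 = -2)
V(L) = L² - 4*L - 2/L (V(L) = (L² - 4*L) - 2/L = L² - 4*L - 2/L)
(-205 - 78) + (2*9 + V(-5)) = (-205 - 78) + (2*9 + (-2 + (-5)²*(-4 - 5))/(-5)) = -283 + (18 - (-2 + 25*(-9))/5) = -283 + (18 - (-2 - 225)/5) = -283 + (18 - ⅕*(-227)) = -283 + (18 + 227/5) = -283 + 317/5 = -1098/5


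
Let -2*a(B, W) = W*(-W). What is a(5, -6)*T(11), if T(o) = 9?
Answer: 162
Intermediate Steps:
a(B, W) = W²/2 (a(B, W) = -W*(-W)/2 = -(-1)*W²/2 = W²/2)
a(5, -6)*T(11) = ((½)*(-6)²)*9 = ((½)*36)*9 = 18*9 = 162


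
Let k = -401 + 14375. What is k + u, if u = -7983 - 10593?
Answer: -4602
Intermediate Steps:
u = -18576
k = 13974
k + u = 13974 - 18576 = -4602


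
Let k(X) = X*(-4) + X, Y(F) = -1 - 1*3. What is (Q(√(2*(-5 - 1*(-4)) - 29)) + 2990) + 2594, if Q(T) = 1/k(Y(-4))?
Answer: 67009/12 ≈ 5584.1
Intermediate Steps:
Y(F) = -4 (Y(F) = -1 - 3 = -4)
k(X) = -3*X (k(X) = -4*X + X = -3*X)
Q(T) = 1/12 (Q(T) = 1/(-3*(-4)) = 1/12)
(Q(√(2*(-5 - 1*(-4)) - 29)) + 2990) + 2594 = (1/12 + 2990) + 2594 = 35881/12 + 2594 = 67009/12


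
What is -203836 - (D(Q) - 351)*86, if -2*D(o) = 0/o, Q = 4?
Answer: -173650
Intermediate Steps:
D(o) = 0 (D(o) = -0/o = -½*0 = 0)
-203836 - (D(Q) - 351)*86 = -203836 - (0 - 351)*86 = -203836 - (-351)*86 = -203836 - 1*(-30186) = -203836 + 30186 = -173650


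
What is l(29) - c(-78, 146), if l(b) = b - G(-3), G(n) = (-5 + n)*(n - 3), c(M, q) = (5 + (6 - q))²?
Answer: -18244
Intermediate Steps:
c(M, q) = (11 - q)²
G(n) = (-5 + n)*(-3 + n)
l(b) = -48 + b (l(b) = b - (15 + (-3)² - 8*(-3)) = b - (15 + 9 + 24) = b - 1*48 = b - 48 = -48 + b)
l(29) - c(-78, 146) = (-48 + 29) - (-11 + 146)² = -19 - 1*135² = -19 - 1*18225 = -19 - 18225 = -18244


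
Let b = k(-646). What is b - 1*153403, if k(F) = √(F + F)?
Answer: -153403 + 2*I*√323 ≈ -1.534e+5 + 35.944*I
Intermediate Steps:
k(F) = √2*√F (k(F) = √(2*F) = √2*√F)
b = 2*I*√323 (b = √2*√(-646) = √2*(I*√646) = 2*I*√323 ≈ 35.944*I)
b - 1*153403 = 2*I*√323 - 1*153403 = 2*I*√323 - 153403 = -153403 + 2*I*√323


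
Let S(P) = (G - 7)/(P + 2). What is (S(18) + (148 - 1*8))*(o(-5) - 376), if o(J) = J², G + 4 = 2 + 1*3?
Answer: -490347/10 ≈ -49035.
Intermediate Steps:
G = 1 (G = -4 + (2 + 1*3) = -4 + (2 + 3) = -4 + 5 = 1)
S(P) = -6/(2 + P) (S(P) = (1 - 7)/(P + 2) = -6/(2 + P))
(S(18) + (148 - 1*8))*(o(-5) - 376) = (-6/(2 + 18) + (148 - 1*8))*((-5)² - 376) = (-6/20 + (148 - 8))*(25 - 376) = (-6*1/20 + 140)*(-351) = (-3/10 + 140)*(-351) = (1397/10)*(-351) = -490347/10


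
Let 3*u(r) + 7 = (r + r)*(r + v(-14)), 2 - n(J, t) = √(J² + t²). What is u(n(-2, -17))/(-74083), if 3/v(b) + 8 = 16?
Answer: -1177/444498 + 35*√293/888996 ≈ -0.0019740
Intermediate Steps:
v(b) = 3/8 (v(b) = 3/(-8 + 16) = 3/8)
n(J, t) = 2 - √(J² + t²)
u(r) = -7/3 + 2*r*(3/8 + r)/3 (u(r) = -7/3 + ((r + r)*(r + 3/8))/3 = -7/3 + ((2*r)*(3/8 + r))/3 = -7/3 + (2*r*(3/8 + r))/3 = -7/3 + 2*r*(3/8 + r)/3)
u(n(-2, -17))/(-74083) = (-7/3 + (2 - √((-2)² + (-17)²))/4 + 2*(2 - √((-2)² + (-17)²))²/3)/(-74083) = (-7/3 + (2 - √(4 + 289))/4 + 2*(2 - √(4 + 289))²/3)*(-1/74083) = (-7/3 + (2 - √293)/4 + 2*(2 - √293)²/3)*(-1/74083) = (-7/3 + (½ - √293/4) + 2*(2 - √293)²/3)*(-1/74083) = (-11/6 - √293/4 + 2*(2 - √293)²/3)*(-1/74083) = 11/444498 - 2*(2 - √293)²/222249 + √293/296332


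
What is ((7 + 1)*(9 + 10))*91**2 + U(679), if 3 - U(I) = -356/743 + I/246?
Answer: 230064993349/182778 ≈ 1.2587e+6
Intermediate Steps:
U(I) = 2585/743 - I/246 (U(I) = 3 - (-356/743 + I/246) = 3 + (356/743 - I/246) = 2585/743 - I/246)
((7 + 1)*(9 + 10))*91**2 + U(679) = ((7 + 1)*(9 + 10))*91**2 + (2585/743 - 1/246*679) = (8*19)*8281 + (2585/743 - 679/246) = 152*8281 + 131413/182778 = 1258712 + 131413/182778 = 230064993349/182778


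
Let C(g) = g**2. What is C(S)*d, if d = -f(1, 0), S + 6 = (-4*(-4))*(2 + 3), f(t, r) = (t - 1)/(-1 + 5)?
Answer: 0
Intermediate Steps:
f(t, r) = -1/4 + t/4 (f(t, r) = (-1 + t)/4 = (-1 + t)*(1/4) = -1/4 + t/4)
S = 74 (S = -6 + (-4*(-4))*(2 + 3) = -6 + 16*5 = -6 + 80 = 74)
d = 0 (d = -(-1/4 + (1/4)*1) = -(-1/4 + 1/4) = -1*0 = 0)
C(S)*d = 74**2*0 = 5476*0 = 0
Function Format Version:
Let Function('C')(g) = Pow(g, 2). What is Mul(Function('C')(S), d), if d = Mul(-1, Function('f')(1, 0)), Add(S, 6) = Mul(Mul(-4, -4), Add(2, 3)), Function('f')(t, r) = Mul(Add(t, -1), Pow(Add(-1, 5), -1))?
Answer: 0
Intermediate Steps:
Function('f')(t, r) = Add(Rational(-1, 4), Mul(Rational(1, 4), t)) (Function('f')(t, r) = Mul(Add(-1, t), Pow(4, -1)) = Mul(Add(-1, t), Rational(1, 4)) = Add(Rational(-1, 4), Mul(Rational(1, 4), t)))
S = 74 (S = Add(-6, Mul(Mul(-4, -4), Add(2, 3))) = Add(-6, Mul(16, 5)) = Add(-6, 80) = 74)
d = 0 (d = Mul(-1, Add(Rational(-1, 4), Mul(Rational(1, 4), 1))) = Mul(-1, Add(Rational(-1, 4), Rational(1, 4))) = Mul(-1, 0) = 0)
Mul(Function('C')(S), d) = Mul(Pow(74, 2), 0) = Mul(5476, 0) = 0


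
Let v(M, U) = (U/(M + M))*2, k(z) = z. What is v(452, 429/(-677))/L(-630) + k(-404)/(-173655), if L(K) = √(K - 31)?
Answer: 404/173655 + 429*I*√661/202268644 ≈ 0.0023265 + 5.4529e-5*I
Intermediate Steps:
L(K) = √(-31 + K)
v(M, U) = U/M (v(M, U) = (U/((2*M)))*2 = (U*(1/(2*M)))*2 = (U/(2*M))*2 = U/M)
v(452, 429/(-677))/L(-630) + k(-404)/(-173655) = ((429/(-677))/452)/(√(-31 - 630)) - 404/(-173655) = ((429*(-1/677))*(1/452))/(√(-661)) - 404*(-1/173655) = (-429/677*1/452)/((I*√661)) + 404/173655 = -(-429)*I*√661/202268644 + 404/173655 = 429*I*√661/202268644 + 404/173655 = 404/173655 + 429*I*√661/202268644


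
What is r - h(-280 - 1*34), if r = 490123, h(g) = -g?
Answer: 489809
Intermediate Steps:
r - h(-280 - 1*34) = 490123 - (-1)*(-280 - 1*34) = 490123 - (-1)*(-280 - 34) = 490123 - (-1)*(-314) = 490123 - 1*314 = 490123 - 314 = 489809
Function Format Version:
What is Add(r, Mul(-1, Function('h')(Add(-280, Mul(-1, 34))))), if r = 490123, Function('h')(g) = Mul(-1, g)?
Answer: 489809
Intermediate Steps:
Add(r, Mul(-1, Function('h')(Add(-280, Mul(-1, 34))))) = Add(490123, Mul(-1, Mul(-1, Add(-280, Mul(-1, 34))))) = Add(490123, Mul(-1, Mul(-1, Add(-280, -34)))) = Add(490123, Mul(-1, Mul(-1, -314))) = Add(490123, Mul(-1, 314)) = Add(490123, -314) = 489809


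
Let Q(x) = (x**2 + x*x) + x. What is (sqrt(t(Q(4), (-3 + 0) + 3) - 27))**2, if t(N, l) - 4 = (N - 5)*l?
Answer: -23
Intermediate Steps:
Q(x) = x + 2*x**2 (Q(x) = (x**2 + x**2) + x = 2*x**2 + x = x + 2*x**2)
t(N, l) = 4 + l*(-5 + N) (t(N, l) = 4 + (N - 5)*l = 4 + (-5 + N)*l = 4 + l*(-5 + N))
(sqrt(t(Q(4), (-3 + 0) + 3) - 27))**2 = (sqrt((4 - 5*((-3 + 0) + 3) + (4*(1 + 2*4))*((-3 + 0) + 3)) - 27))**2 = (sqrt((4 - 5*(-3 + 3) + (4*(1 + 8))*(-3 + 3)) - 27))**2 = (sqrt((4 - 5*0 + (4*9)*0) - 27))**2 = (sqrt((4 + 0 + 36*0) - 27))**2 = (sqrt((4 + 0 + 0) - 27))**2 = (sqrt(4 - 27))**2 = (sqrt(-23))**2 = (I*sqrt(23))**2 = -23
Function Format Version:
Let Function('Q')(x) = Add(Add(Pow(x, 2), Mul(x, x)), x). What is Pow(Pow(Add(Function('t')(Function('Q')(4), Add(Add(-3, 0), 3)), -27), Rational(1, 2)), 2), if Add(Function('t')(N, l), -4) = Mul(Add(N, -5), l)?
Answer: -23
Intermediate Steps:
Function('Q')(x) = Add(x, Mul(2, Pow(x, 2))) (Function('Q')(x) = Add(Add(Pow(x, 2), Pow(x, 2)), x) = Add(Mul(2, Pow(x, 2)), x) = Add(x, Mul(2, Pow(x, 2))))
Function('t')(N, l) = Add(4, Mul(l, Add(-5, N))) (Function('t')(N, l) = Add(4, Mul(Add(N, -5), l)) = Add(4, Mul(Add(-5, N), l)) = Add(4, Mul(l, Add(-5, N))))
Pow(Pow(Add(Function('t')(Function('Q')(4), Add(Add(-3, 0), 3)), -27), Rational(1, 2)), 2) = Pow(Pow(Add(Add(4, Mul(-5, Add(Add(-3, 0), 3)), Mul(Mul(4, Add(1, Mul(2, 4))), Add(Add(-3, 0), 3))), -27), Rational(1, 2)), 2) = Pow(Pow(Add(Add(4, Mul(-5, Add(-3, 3)), Mul(Mul(4, Add(1, 8)), Add(-3, 3))), -27), Rational(1, 2)), 2) = Pow(Pow(Add(Add(4, Mul(-5, 0), Mul(Mul(4, 9), 0)), -27), Rational(1, 2)), 2) = Pow(Pow(Add(Add(4, 0, Mul(36, 0)), -27), Rational(1, 2)), 2) = Pow(Pow(Add(Add(4, 0, 0), -27), Rational(1, 2)), 2) = Pow(Pow(Add(4, -27), Rational(1, 2)), 2) = Pow(Pow(-23, Rational(1, 2)), 2) = Pow(Mul(I, Pow(23, Rational(1, 2))), 2) = -23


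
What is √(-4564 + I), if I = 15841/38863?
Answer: 3*I*√765838125437/38863 ≈ 67.554*I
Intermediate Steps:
I = 15841/38863 (I = 15841*(1/38863) = 15841/38863 ≈ 0.40761)
√(-4564 + I) = √(-4564 + 15841/38863) = √(-177354891/38863) = 3*I*√765838125437/38863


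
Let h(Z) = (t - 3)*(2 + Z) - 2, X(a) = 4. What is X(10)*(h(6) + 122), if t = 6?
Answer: 576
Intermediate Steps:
h(Z) = 4 + 3*Z (h(Z) = (6 - 3)*(2 + Z) - 2 = 3*(2 + Z) - 2 = (6 + 3*Z) - 2 = 4 + 3*Z)
X(10)*(h(6) + 122) = 4*((4 + 3*6) + 122) = 4*((4 + 18) + 122) = 4*(22 + 122) = 4*144 = 576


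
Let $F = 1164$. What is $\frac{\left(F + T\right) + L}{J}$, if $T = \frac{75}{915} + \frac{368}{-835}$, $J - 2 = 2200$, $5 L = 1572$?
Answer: $\frac{25094677}{37386290} \approx 0.67123$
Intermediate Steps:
$L = \frac{1572}{5}$ ($L = \frac{1}{5} \cdot 1572 = \frac{1572}{5} \approx 314.4$)
$J = 2202$ ($J = 2 + 2200 = 2202$)
$T = - \frac{18273}{50935}$ ($T = 75 \cdot \frac{1}{915} + 368 \left(- \frac{1}{835}\right) = \frac{5}{61} - \frac{368}{835} = - \frac{18273}{50935} \approx -0.35875$)
$\frac{\left(F + T\right) + L}{J} = \frac{\left(1164 - \frac{18273}{50935}\right) + \frac{1572}{5}}{2202} = \left(\frac{59270067}{50935} + \frac{1572}{5}\right) \frac{1}{2202} = \frac{75284031}{50935} \cdot \frac{1}{2202} = \frac{25094677}{37386290}$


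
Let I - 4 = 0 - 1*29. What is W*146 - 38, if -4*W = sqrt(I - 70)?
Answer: -38 - 73*I*sqrt(95)/2 ≈ -38.0 - 355.76*I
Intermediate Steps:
I = -25 (I = 4 + (0 - 1*29) = 4 + (0 - 29) = 4 - 29 = -25)
W = -I*sqrt(95)/4 (W = -sqrt(-25 - 70)/4 = -I*sqrt(95)/4 ≈ -2.4367*I)
W*146 - 38 = -I*sqrt(95)/4*146 - 38 = -73*I*sqrt(95)/2 - 38 = -38 - 73*I*sqrt(95)/2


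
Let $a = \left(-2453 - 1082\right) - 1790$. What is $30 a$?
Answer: $-159750$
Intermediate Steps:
$a = -5325$ ($a = -3535 - 1790 = -5325$)
$30 a = 30 \left(-5325\right) = -159750$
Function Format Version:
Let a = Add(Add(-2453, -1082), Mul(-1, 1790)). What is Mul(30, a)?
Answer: -159750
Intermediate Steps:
a = -5325 (a = Add(-3535, -1790) = -5325)
Mul(30, a) = Mul(30, -5325) = -159750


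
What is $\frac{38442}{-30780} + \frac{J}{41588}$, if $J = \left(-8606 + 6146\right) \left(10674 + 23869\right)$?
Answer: $- \frac{109048051429}{53336610} \approx -2044.5$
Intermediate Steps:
$J = -84975780$ ($J = \left(-2460\right) 34543 = -84975780$)
$\frac{38442}{-30780} + \frac{J}{41588} = \frac{38442}{-30780} - \frac{84975780}{41588} = 38442 \left(- \frac{1}{30780}\right) - \frac{21243945}{10397} = - \frac{6407}{5130} - \frac{21243945}{10397} = - \frac{109048051429}{53336610}$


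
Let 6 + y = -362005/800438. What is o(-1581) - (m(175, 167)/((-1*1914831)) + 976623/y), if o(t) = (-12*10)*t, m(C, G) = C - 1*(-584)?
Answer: 1124363446377560767/3296466457341 ≈ 3.4108e+5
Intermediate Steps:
m(C, G) = 584 + C (m(C, G) = C + 584 = 584 + C)
y = -5164633/800438 (y = -6 - 362005/800438 = -5164633/800438 ≈ -6.4523)
o(t) = -120*t
o(-1581) - (m(175, 167)/((-1*1914831)) + 976623/y) = -120*(-1581) - ((584 + 175)/((-1*1914831)) + 976623/(-5164633/800438)) = 189720 - (759/(-1914831) + 976623*(-800438/5164633)) = 189720 - (759*(-1/1914831) - 781726160874/5164633) = 189720 - (-253/638277 - 781726160874/5164633) = 189720 - 1*(-498957830090826247/3296466457341) = 189720 + 498957830090826247/3296466457341 = 1124363446377560767/3296466457341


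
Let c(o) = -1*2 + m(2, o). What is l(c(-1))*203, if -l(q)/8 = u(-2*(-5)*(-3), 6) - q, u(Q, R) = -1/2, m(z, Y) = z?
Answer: 812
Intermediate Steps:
c(o) = 0 (c(o) = -1*2 + 2 = -2 + 2 = 0)
u(Q, R) = -½ (u(Q, R) = -1*½ = -½)
l(q) = 4 + 8*q (l(q) = -8*(-½ - q) = 4 + 8*q)
l(c(-1))*203 = (4 + 8*0)*203 = (4 + 0)*203 = 4*203 = 812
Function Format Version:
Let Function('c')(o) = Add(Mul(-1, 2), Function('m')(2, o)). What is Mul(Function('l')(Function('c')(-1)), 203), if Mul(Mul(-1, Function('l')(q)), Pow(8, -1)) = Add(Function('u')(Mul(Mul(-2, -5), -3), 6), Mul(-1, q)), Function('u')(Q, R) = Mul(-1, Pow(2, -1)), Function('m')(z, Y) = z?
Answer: 812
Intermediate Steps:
Function('c')(o) = 0 (Function('c')(o) = Add(Mul(-1, 2), 2) = Add(-2, 2) = 0)
Function('u')(Q, R) = Rational(-1, 2) (Function('u')(Q, R) = Mul(-1, Rational(1, 2)) = Rational(-1, 2))
Function('l')(q) = Add(4, Mul(8, q)) (Function('l')(q) = Mul(-8, Add(Rational(-1, 2), Mul(-1, q))) = Add(4, Mul(8, q)))
Mul(Function('l')(Function('c')(-1)), 203) = Mul(Add(4, Mul(8, 0)), 203) = Mul(Add(4, 0), 203) = Mul(4, 203) = 812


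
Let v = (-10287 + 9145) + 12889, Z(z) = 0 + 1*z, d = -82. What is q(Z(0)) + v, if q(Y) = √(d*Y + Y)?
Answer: 11747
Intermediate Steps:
Z(z) = z (Z(z) = 0 + z = z)
q(Y) = 9*√(-Y) (q(Y) = √(-82*Y + Y) = √(-81*Y) = 9*√(-Y))
v = 11747 (v = -1142 + 12889 = 11747)
q(Z(0)) + v = 9*√(-1*0) + 11747 = 9*√0 + 11747 = 9*0 + 11747 = 0 + 11747 = 11747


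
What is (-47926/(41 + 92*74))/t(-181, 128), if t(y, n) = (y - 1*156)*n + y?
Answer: 47926/296678133 ≈ 0.00016154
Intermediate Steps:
t(y, n) = y + n*(-156 + y) (t(y, n) = (y - 156)*n + y = (-156 + y)*n + y = n*(-156 + y) + y = y + n*(-156 + y))
(-47926/(41 + 92*74))/t(-181, 128) = (-47926/(41 + 92*74))/(-181 - 156*128 + 128*(-181)) = (-47926/(41 + 6808))/(-181 - 19968 - 23168) = -47926/6849/(-43317) = -47926*1/6849*(-1/43317) = -47926/6849*(-1/43317) = 47926/296678133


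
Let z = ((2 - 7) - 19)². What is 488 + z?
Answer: 1064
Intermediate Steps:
z = 576 (z = (-5 - 19)² = (-24)² = 576)
488 + z = 488 + 576 = 1064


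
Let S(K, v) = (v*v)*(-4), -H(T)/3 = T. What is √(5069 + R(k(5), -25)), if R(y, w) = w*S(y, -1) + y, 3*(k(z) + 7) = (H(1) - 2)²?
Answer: √46533/3 ≈ 71.905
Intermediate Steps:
H(T) = -3*T
k(z) = 4/3 (k(z) = -7 + (-3*1 - 2)²/3 = -7 + (-3 - 2)²/3 = -7 + (⅓)*(-5)² = -7 + (⅓)*25 = -7 + 25/3 = 4/3)
S(K, v) = -4*v² (S(K, v) = v²*(-4) = -4*v²)
R(y, w) = y - 4*w (R(y, w) = w*(-4*(-1)²) + y = w*(-4*1) + y = w*(-4) + y = -4*w + y = y - 4*w)
√(5069 + R(k(5), -25)) = √(5069 + (4/3 - 4*(-25))) = √(5069 + (4/3 + 100)) = √(5069 + 304/3) = √(15511/3) = √46533/3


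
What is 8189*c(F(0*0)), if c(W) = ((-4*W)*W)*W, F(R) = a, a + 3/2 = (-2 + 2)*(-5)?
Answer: 221103/2 ≈ 1.1055e+5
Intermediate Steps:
a = -3/2 (a = -3/2 + (-2 + 2)*(-5) = -3/2 + 0*(-5) = -3/2 + 0 = -3/2 ≈ -1.5000)
F(R) = -3/2
c(W) = -4*W³ (c(W) = (-4*W²)*W = -4*W³)
8189*c(F(0*0)) = 8189*(-4*(-3/2)³) = 8189*(-4*(-27/8)) = 8189*(27/2) = 221103/2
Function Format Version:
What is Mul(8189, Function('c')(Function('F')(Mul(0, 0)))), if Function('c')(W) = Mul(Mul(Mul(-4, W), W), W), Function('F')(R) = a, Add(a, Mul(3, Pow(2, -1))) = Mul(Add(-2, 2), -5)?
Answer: Rational(221103, 2) ≈ 1.1055e+5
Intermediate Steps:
a = Rational(-3, 2) (a = Add(Rational(-3, 2), Mul(Add(-2, 2), -5)) = Add(Rational(-3, 2), Mul(0, -5)) = Add(Rational(-3, 2), 0) = Rational(-3, 2) ≈ -1.5000)
Function('F')(R) = Rational(-3, 2)
Function('c')(W) = Mul(-4, Pow(W, 3)) (Function('c')(W) = Mul(Mul(-4, Pow(W, 2)), W) = Mul(-4, Pow(W, 3)))
Mul(8189, Function('c')(Function('F')(Mul(0, 0)))) = Mul(8189, Mul(-4, Pow(Rational(-3, 2), 3))) = Mul(8189, Mul(-4, Rational(-27, 8))) = Mul(8189, Rational(27, 2)) = Rational(221103, 2)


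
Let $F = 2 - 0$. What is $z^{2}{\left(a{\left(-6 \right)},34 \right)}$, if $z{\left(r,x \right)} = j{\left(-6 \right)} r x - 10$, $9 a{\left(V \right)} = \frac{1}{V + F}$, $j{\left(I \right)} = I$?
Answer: $\frac{169}{9} \approx 18.778$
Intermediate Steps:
$F = 2$ ($F = 2 + 0 = 2$)
$a{\left(V \right)} = \frac{1}{9 \left(2 + V\right)}$ ($a{\left(V \right)} = \frac{1}{9 \left(V + 2\right)} = \frac{1}{9 \left(2 + V\right)}$)
$z{\left(r,x \right)} = -10 - 6 r x$ ($z{\left(r,x \right)} = - 6 r x - 10 = -10 - 6 r x$)
$z^{2}{\left(a{\left(-6 \right)},34 \right)} = \left(-10 - 6 \frac{1}{9 \left(2 - 6\right)} 34\right)^{2} = \left(-10 - 6 \frac{1}{9 \left(-4\right)} 34\right)^{2} = \left(-10 - 6 \cdot \frac{1}{9} \left(- \frac{1}{4}\right) 34\right)^{2} = \left(-10 - \left(- \frac{1}{6}\right) 34\right)^{2} = \left(-10 + \frac{17}{3}\right)^{2} = \left(- \frac{13}{3}\right)^{2} = \frac{169}{9}$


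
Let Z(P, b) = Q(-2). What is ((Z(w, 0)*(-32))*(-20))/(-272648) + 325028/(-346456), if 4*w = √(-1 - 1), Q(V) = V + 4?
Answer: -253016187/268353794 ≈ -0.94285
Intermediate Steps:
Q(V) = 4 + V
w = I*√2/4 (w = √(-1 - 1)/4 = √(-2)/4 = (I*√2)/4 = I*√2/4 ≈ 0.35355*I)
Z(P, b) = 2 (Z(P, b) = 4 - 2 = 2)
((Z(w, 0)*(-32))*(-20))/(-272648) + 325028/(-346456) = ((2*(-32))*(-20))/(-272648) + 325028/(-346456) = -64*(-20)*(-1/272648) + 325028*(-1/346456) = 1280*(-1/272648) - 7387/7874 = -160/34081 - 7387/7874 = -253016187/268353794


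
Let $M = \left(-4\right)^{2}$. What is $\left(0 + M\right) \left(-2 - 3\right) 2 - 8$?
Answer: $-168$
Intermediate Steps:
$M = 16$
$\left(0 + M\right) \left(-2 - 3\right) 2 - 8 = \left(0 + 16\right) \left(-2 - 3\right) 2 - 8 = 16 \left(-5\right) 2 - 8 = \left(-80\right) 2 - 8 = -160 - 8 = -168$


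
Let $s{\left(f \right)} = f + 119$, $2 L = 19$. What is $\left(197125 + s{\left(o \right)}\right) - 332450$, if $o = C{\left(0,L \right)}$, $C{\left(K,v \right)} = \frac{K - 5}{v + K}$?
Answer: $- \frac{2568924}{19} \approx -1.3521 \cdot 10^{5}$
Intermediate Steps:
$L = \frac{19}{2}$ ($L = \frac{1}{2} \cdot 19 = \frac{19}{2} \approx 9.5$)
$C{\left(K,v \right)} = \frac{-5 + K}{K + v}$
$o = - \frac{10}{19}$ ($o = \frac{-5 + 0}{0 + \frac{19}{2}} = \frac{1}{\frac{19}{2}} \left(-5\right) = \frac{2}{19} \left(-5\right) = - \frac{10}{19} \approx -0.52632$)
$s{\left(f \right)} = 119 + f$
$\left(197125 + s{\left(o \right)}\right) - 332450 = \left(197125 + \left(119 - \frac{10}{19}\right)\right) - 332450 = \left(197125 + \frac{2251}{19}\right) - 332450 = \frac{3747626}{19} - 332450 = - \frac{2568924}{19}$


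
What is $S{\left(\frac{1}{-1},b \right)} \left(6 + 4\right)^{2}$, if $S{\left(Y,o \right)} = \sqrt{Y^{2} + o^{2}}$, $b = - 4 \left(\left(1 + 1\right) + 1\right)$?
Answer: $100 \sqrt{145} \approx 1204.2$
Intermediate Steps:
$b = -12$ ($b = - 4 \left(2 + 1\right) = \left(-4\right) 3 = -12$)
$S{\left(\frac{1}{-1},b \right)} \left(6 + 4\right)^{2} = \sqrt{\left(\frac{1}{-1}\right)^{2} + \left(-12\right)^{2}} \left(6 + 4\right)^{2} = \sqrt{\left(-1\right)^{2} + 144} \cdot 10^{2} = \sqrt{1 + 144} \cdot 100 = \sqrt{145} \cdot 100 = 100 \sqrt{145}$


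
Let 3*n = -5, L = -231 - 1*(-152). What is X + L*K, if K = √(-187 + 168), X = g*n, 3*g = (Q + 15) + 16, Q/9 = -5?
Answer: 70/9 - 79*I*√19 ≈ 7.7778 - 344.35*I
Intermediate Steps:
Q = -45 (Q = 9*(-5) = -45)
g = -14/3 (g = ((-45 + 15) + 16)/3 = (-30 + 16)/3 = (⅓)*(-14) = -14/3 ≈ -4.6667)
L = -79 (L = -231 + 152 = -79)
n = -5/3 (n = (⅓)*(-5) = -5/3 ≈ -1.6667)
X = 70/9 (X = -14/3*(-5/3) = 70/9 ≈ 7.7778)
K = I*√19 (K = √(-19) = I*√19 ≈ 4.3589*I)
X + L*K = 70/9 - 79*I*√19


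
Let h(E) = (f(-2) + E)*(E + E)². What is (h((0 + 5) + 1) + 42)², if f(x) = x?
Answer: 381924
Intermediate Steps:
h(E) = 4*E²*(-2 + E) (h(E) = (-2 + E)*(E + E)² = (-2 + E)*(2*E)² = (-2 + E)*(4*E²) = 4*E²*(-2 + E))
(h((0 + 5) + 1) + 42)² = (4*((0 + 5) + 1)²*(-2 + ((0 + 5) + 1)) + 42)² = (4*(5 + 1)²*(-2 + (5 + 1)) + 42)² = (4*6²*(-2 + 6) + 42)² = (4*36*4 + 42)² = (576 + 42)² = 618² = 381924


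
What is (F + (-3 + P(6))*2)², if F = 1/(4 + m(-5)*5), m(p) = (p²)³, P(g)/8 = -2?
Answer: 8814373147801/6104140641 ≈ 1444.0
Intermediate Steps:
P(g) = -16 (P(g) = 8*(-2) = -16)
m(p) = p⁶
F = 1/78129 (F = 1/(4 + (-5)⁶*5) = 1/(4 + 15625*5) = 1/(4 + 78125) = 1/78129 ≈ 1.2799e-5)
(F + (-3 + P(6))*2)² = (1/78129 + (-3 - 16)*2)² = (1/78129 - 19*2)² = (1/78129 - 38)² = (-2968901/78129)² = 8814373147801/6104140641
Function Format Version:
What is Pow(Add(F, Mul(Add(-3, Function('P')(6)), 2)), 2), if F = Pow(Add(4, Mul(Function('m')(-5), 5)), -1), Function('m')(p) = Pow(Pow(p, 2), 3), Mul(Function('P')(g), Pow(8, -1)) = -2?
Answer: Rational(8814373147801, 6104140641) ≈ 1444.0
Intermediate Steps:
Function('P')(g) = -16 (Function('P')(g) = Mul(8, -2) = -16)
Function('m')(p) = Pow(p, 6)
F = Rational(1, 78129) (F = Pow(Add(4, Mul(Pow(-5, 6), 5)), -1) = Pow(Add(4, Mul(15625, 5)), -1) = Pow(Add(4, 78125), -1) = Pow(78129, -1) = Rational(1, 78129) ≈ 1.2799e-5)
Pow(Add(F, Mul(Add(-3, Function('P')(6)), 2)), 2) = Pow(Add(Rational(1, 78129), Mul(Add(-3, -16), 2)), 2) = Pow(Add(Rational(1, 78129), Mul(-19, 2)), 2) = Pow(Add(Rational(1, 78129), -38), 2) = Pow(Rational(-2968901, 78129), 2) = Rational(8814373147801, 6104140641)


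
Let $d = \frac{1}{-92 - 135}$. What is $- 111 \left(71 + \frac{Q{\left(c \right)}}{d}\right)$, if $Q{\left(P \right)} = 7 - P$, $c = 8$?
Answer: $-33078$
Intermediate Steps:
$d = - \frac{1}{227}$ ($d = \frac{1}{-227} = - \frac{1}{227} \approx -0.0044053$)
$- 111 \left(71 + \frac{Q{\left(c \right)}}{d}\right) = - 111 \left(71 + \frac{7 - 8}{- \frac{1}{227}}\right) = - 111 \left(71 + \left(7 - 8\right) \left(-227\right)\right) = - 111 \left(71 - -227\right) = - 111 \left(71 + 227\right) = \left(-111\right) 298 = -33078$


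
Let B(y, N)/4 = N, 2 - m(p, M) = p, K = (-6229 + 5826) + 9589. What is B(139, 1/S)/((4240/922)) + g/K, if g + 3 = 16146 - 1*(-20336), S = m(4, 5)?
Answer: 17216497/4868580 ≈ 3.5362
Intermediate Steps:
K = 9186 (K = -403 + 9589 = 9186)
m(p, M) = 2 - p
S = -2 (S = 2 - 1*4 = 2 - 4 = -2)
B(y, N) = 4*N
g = 36479 (g = -3 + (16146 - 1*(-20336)) = -3 + (16146 + 20336) = -3 + 36482 = 36479)
B(139, 1/S)/((4240/922)) + g/K = (4/(-2))/((4240/922)) + 36479/9186 = (4*(-1/2))/((4240*(1/922))) + 36479*(1/9186) = -2/2120/461 + 36479/9186 = -2*461/2120 + 36479/9186 = -461/1060 + 36479/9186 = 17216497/4868580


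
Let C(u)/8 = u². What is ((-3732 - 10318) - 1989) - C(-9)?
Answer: -16687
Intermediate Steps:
C(u) = 8*u²
((-3732 - 10318) - 1989) - C(-9) = ((-3732 - 10318) - 1989) - 8*(-9)² = (-14050 - 1989) - 8*81 = -16039 - 1*648 = -16039 - 648 = -16687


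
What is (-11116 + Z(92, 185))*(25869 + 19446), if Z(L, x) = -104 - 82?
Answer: -512150130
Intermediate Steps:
Z(L, x) = -186
(-11116 + Z(92, 185))*(25869 + 19446) = (-11116 - 186)*(25869 + 19446) = -11302*45315 = -512150130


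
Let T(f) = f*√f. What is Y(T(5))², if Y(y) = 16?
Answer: 256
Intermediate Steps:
T(f) = f^(3/2)
Y(T(5))² = 16² = 256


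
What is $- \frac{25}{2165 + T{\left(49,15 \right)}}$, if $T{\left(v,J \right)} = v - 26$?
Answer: $- \frac{25}{2188} \approx -0.011426$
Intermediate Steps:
$T{\left(v,J \right)} = -26 + v$
$- \frac{25}{2165 + T{\left(49,15 \right)}} = - \frac{25}{2165 + \left(-26 + 49\right)} = - \frac{25}{2165 + 23} = - \frac{25}{2188}$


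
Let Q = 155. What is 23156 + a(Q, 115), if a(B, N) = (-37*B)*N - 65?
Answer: -636434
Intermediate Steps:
a(B, N) = -65 - 37*B*N (a(B, N) = -37*B*N - 65 = -65 - 37*B*N)
23156 + a(Q, 115) = 23156 + (-65 - 37*155*115) = 23156 + (-65 - 659525) = 23156 - 659590 = -636434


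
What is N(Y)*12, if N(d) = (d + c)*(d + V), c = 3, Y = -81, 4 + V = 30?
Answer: 51480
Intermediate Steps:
V = 26 (V = -4 + 30 = 26)
N(d) = (3 + d)*(26 + d) (N(d) = (d + 3)*(d + 26) = (3 + d)*(26 + d))
N(Y)*12 = (78 + (-81)² + 29*(-81))*12 = (78 + 6561 - 2349)*12 = 4290*12 = 51480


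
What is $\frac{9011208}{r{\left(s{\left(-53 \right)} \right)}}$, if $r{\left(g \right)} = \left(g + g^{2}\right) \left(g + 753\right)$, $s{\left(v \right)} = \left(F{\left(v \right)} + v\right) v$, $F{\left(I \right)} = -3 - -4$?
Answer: $\frac{750934}{2221867219} \approx 0.00033797$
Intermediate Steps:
$F{\left(I \right)} = 1$ ($F{\left(I \right)} = -3 + 4 = 1$)
$s{\left(v \right)} = v \left(1 + v\right)$ ($s{\left(v \right)} = \left(1 + v\right) v = v \left(1 + v\right)$)
$r{\left(g \right)} = \left(753 + g\right) \left(g + g^{2}\right)$ ($r{\left(g \right)} = \left(g + g^{2}\right) \left(753 + g\right) = \left(753 + g\right) \left(g + g^{2}\right)$)
$\frac{9011208}{r{\left(s{\left(-53 \right)} \right)}} = \frac{9011208}{- 53 \left(1 - 53\right) \left(753 + \left(- 53 \left(1 - 53\right)\right)^{2} + 754 \left(- 53 \left(1 - 53\right)\right)\right)} = \frac{9011208}{\left(-53\right) \left(-52\right) \left(753 + \left(\left(-53\right) \left(-52\right)\right)^{2} + 754 \left(\left(-53\right) \left(-52\right)\right)\right)} = \frac{9011208}{2756 \left(753 + 2756^{2} + 754 \cdot 2756\right)} = \frac{9011208}{2756 \left(753 + 7595536 + 2078024\right)} = \frac{9011208}{2756 \cdot 9674313} = \frac{9011208}{26662406628} = 9011208 \cdot \frac{1}{26662406628} = \frac{750934}{2221867219}$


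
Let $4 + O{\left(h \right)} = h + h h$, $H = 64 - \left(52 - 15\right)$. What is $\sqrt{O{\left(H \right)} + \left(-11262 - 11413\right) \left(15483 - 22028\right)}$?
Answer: $\sqrt{148408627} \approx 12182.0$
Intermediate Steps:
$H = 27$ ($H = 64 - 37 = 27$)
$O{\left(h \right)} = -4 + h + h^{2}$ ($O{\left(h \right)} = -4 + \left(h + h h\right) = -4 + \left(h + h^{2}\right) = -4 + h + h^{2}$)
$\sqrt{O{\left(H \right)} + \left(-11262 - 11413\right) \left(15483 - 22028\right)} = \sqrt{\left(-4 + 27 + 27^{2}\right) + \left(-11262 - 11413\right) \left(15483 - 22028\right)} = \sqrt{\left(-4 + 27 + 729\right) - -148407875} = \sqrt{752 + 148407875} = \sqrt{148408627}$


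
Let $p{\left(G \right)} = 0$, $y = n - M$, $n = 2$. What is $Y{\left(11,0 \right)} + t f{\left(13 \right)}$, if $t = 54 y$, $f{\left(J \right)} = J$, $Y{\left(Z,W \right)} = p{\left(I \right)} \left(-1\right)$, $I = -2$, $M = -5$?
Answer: $4914$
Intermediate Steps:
$y = 7$ ($y = 2 - -5 = 2 + 5 = 7$)
$Y{\left(Z,W \right)} = 0$ ($Y{\left(Z,W \right)} = 0 \left(-1\right) = 0$)
$t = 378$ ($t = 54 \cdot 7 = 378$)
$Y{\left(11,0 \right)} + t f{\left(13 \right)} = 0 + 378 \cdot 13 = 0 + 4914 = 4914$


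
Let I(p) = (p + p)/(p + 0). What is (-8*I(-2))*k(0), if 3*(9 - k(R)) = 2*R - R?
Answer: -144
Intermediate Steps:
k(R) = 9 - R/3 (k(R) = 9 - (2*R - R)/3 = 9 - R/3)
I(p) = 2 (I(p) = (2*p)/p = 2)
(-8*I(-2))*k(0) = (-8*2)*(9 - ⅓*0) = -16*(9 + 0) = -16*9 = -144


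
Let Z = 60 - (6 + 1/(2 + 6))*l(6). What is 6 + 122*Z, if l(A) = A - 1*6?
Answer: 7326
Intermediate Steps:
l(A) = -6 + A (l(A) = A - 6 = -6 + A)
Z = 60 (Z = 60 - (6 + 1/(2 + 6))*(-6 + 6) = 60 - (6 + 1/8)*0 = 60 - (6 + ⅛)*0 = 60 - 49*0/8 = 60 - 1*0 = 60 + 0 = 60)
6 + 122*Z = 6 + 122*60 = 6 + 7320 = 7326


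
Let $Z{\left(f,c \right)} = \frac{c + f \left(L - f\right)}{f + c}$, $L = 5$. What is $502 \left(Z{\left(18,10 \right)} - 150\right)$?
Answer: $-79316$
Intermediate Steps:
$Z{\left(f,c \right)} = \frac{c + f \left(5 - f\right)}{c + f}$ ($Z{\left(f,c \right)} = \frac{c + f \left(5 - f\right)}{f + c} = \frac{c + f \left(5 - f\right)}{c + f}$)
$502 \left(Z{\left(18,10 \right)} - 150\right) = 502 \left(\frac{10 - 18^{2} + 5 \cdot 18}{10 + 18} - 150\right) = 502 \left(\frac{10 - 324 + 90}{28} - 150\right) = 502 \left(\frac{1}{28} \left(-224\right) - 150\right) = 502 \left(-8 - 150\right) = 502 \left(-158\right) = -79316$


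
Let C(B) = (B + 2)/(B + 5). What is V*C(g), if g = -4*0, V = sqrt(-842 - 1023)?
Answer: 2*I*sqrt(1865)/5 ≈ 17.274*I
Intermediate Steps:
V = I*sqrt(1865) (V = sqrt(-1865) = I*sqrt(1865) ≈ 43.186*I)
g = 0
C(B) = (2 + B)/(5 + B)
V*C(g) = (I*sqrt(1865))*((2 + 0)/(5 + 0)) = (I*sqrt(1865))*(2/5) = 2*I*sqrt(1865)/5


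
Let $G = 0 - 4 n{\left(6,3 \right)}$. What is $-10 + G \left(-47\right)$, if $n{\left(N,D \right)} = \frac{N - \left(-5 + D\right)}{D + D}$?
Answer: $\frac{722}{3} \approx 240.67$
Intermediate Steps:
$n{\left(N,D \right)} = \frac{5 + N - D}{2 D}$
$G = - \frac{16}{3}$ ($G = 0 - 4 \frac{5 + 6 - 3}{2 \cdot 3} = 0 - 4 \cdot \frac{1}{2} \cdot \frac{1}{3} \left(5 + 6 - 3\right) = 0 - 4 \cdot \frac{1}{2} \cdot \frac{1}{3} \cdot 8 = 0 - \frac{16}{3} = - \frac{16}{3} \approx -5.3333$)
$-10 + G \left(-47\right) = -10 - - \frac{752}{3} = -10 + \frac{752}{3} = \frac{722}{3}$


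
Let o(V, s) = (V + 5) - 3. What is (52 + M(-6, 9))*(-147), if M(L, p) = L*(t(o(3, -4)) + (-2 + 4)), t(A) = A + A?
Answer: 2940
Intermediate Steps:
o(V, s) = 2 + V (o(V, s) = (5 + V) - 3 = 2 + V)
t(A) = 2*A
M(L, p) = 12*L (M(L, p) = L*(2*(2 + 3) + (-2 + 4)) = L*(2*5 + 2) = L*(10 + 2) = L*12 = 12*L)
(52 + M(-6, 9))*(-147) = (52 + 12*(-6))*(-147) = (52 - 72)*(-147) = -20*(-147) = 2940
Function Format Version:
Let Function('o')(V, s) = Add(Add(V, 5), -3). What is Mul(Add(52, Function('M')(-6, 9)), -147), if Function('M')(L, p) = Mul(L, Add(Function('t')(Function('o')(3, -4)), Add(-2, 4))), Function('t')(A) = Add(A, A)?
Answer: 2940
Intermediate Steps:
Function('o')(V, s) = Add(2, V) (Function('o')(V, s) = Add(Add(5, V), -3) = Add(2, V))
Function('t')(A) = Mul(2, A)
Function('M')(L, p) = Mul(12, L) (Function('M')(L, p) = Mul(L, Add(Mul(2, Add(2, 3)), Add(-2, 4))) = Mul(L, Add(Mul(2, 5), 2)) = Mul(L, Add(10, 2)) = Mul(L, 12) = Mul(12, L))
Mul(Add(52, Function('M')(-6, 9)), -147) = Mul(Add(52, Mul(12, -6)), -147) = Mul(Add(52, -72), -147) = Mul(-20, -147) = 2940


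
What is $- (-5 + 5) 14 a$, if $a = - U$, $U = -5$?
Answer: $0$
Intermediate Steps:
$a = 5$ ($a = \left(-1\right) \left(-5\right) = 5$)
$- (-5 + 5) 14 a = - (-5 + 5) 14 \cdot 5 = \left(-1\right) 0 \cdot 14 \cdot 5 = 0 \cdot 14 \cdot 5 = 0 \cdot 5 = 0$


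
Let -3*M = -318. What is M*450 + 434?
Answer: 48134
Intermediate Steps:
M = 106 (M = -⅓*(-318) = 106)
M*450 + 434 = 106*450 + 434 = 47700 + 434 = 48134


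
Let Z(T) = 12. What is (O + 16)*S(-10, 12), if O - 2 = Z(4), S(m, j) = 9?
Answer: 270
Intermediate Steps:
O = 14 (O = 2 + 12 = 14)
(O + 16)*S(-10, 12) = (14 + 16)*9 = 30*9 = 270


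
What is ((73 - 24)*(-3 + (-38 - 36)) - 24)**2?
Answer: 14417209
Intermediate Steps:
((73 - 24)*(-3 + (-38 - 36)) - 24)**2 = (49*(-3 - 74) - 24)**2 = (49*(-77) - 24)**2 = (-3773 - 24)**2 = (-3797)**2 = 14417209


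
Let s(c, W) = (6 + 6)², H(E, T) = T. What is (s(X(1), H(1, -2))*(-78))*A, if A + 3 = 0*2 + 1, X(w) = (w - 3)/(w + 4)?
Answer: 22464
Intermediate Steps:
X(w) = (-3 + w)/(4 + w)
s(c, W) = 144 (s(c, W) = 12² = 144)
A = -2 (A = -3 + (0*2 + 1) = -3 + (0 + 1) = -3 + 1 = -2)
(s(X(1), H(1, -2))*(-78))*A = (144*(-78))*(-2) = -11232*(-2) = 22464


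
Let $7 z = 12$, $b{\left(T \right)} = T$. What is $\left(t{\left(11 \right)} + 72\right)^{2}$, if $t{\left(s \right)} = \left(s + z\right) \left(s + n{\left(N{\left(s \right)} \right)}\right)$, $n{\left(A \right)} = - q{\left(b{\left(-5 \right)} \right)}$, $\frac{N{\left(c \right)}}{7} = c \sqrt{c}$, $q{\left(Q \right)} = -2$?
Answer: $\frac{2758921}{49} \approx 56305.0$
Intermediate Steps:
$N{\left(c \right)} = 7 c^{\frac{3}{2}}$ ($N{\left(c \right)} = 7 c \sqrt{c} = 7 c^{\frac{3}{2}}$)
$z = \frac{12}{7}$ ($z = \frac{1}{7} \cdot 12 = \frac{12}{7} \approx 1.7143$)
$n{\left(A \right)} = 2$ ($n{\left(A \right)} = \left(-1\right) \left(-2\right) = 2$)
$t{\left(s \right)} = \left(2 + s\right) \left(\frac{12}{7} + s\right)$ ($t{\left(s \right)} = \left(s + \frac{12}{7}\right) \left(s + 2\right) = \left(\frac{12}{7} + s\right) \left(2 + s\right) = \left(2 + s\right) \left(\frac{12}{7} + s\right)$)
$\left(t{\left(11 \right)} + 72\right)^{2} = \left(\left(\frac{24}{7} + 11^{2} + \frac{26}{7} \cdot 11\right) + 72\right)^{2} = \left(\left(\frac{24}{7} + 121 + \frac{286}{7}\right) + 72\right)^{2} = \left(\frac{1157}{7} + 72\right)^{2} = \left(\frac{1661}{7}\right)^{2} = \frac{2758921}{49}$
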